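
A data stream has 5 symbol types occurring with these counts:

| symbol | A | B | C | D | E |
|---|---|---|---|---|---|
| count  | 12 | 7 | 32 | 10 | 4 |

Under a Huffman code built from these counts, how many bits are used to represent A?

Build the tree from the bottom:
E(4) + B(7) → 11
D(10) + 11 → 21
A(12) + 21 → 33
C(32) + 33 → 65
The subtree containing A is merged 2 times, so code length = 2.

2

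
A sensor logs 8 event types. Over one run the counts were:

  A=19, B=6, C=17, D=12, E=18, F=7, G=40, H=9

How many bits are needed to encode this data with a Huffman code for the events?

357

Build the Huffman tree bottom-up:
combine B(6), F(7) → 13
combine H(9), D(12) → 21
combine 13, C(17) → 30
combine E(18), A(19) → 37
combine 21, 30 → 51
combine 37, G(40) → 77
combine 51, 77 → 128
Each symbol's bit-cost is frequency × depth; summing gives 357 bits (equivalently 13 + 21 + 30 + 37 + 51 + 77 + 128).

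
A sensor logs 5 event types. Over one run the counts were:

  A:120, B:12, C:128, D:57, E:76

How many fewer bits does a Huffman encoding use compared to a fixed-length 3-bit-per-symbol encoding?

324

Fixed-length: 3 bits × 393 symbols = 1179 bits.
Huffman merges:
combine B(12), D(57) → 69
combine 69, E(76) → 145
combine A(120), C(128) → 248
combine 145, 248 → 393
Huffman total = 69 + 145 + 248 + 393 = 855 bits.
Saving = 1179 − 855 = 324 bits.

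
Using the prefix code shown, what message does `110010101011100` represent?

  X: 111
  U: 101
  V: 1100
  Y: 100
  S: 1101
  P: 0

VUPUV

Read left to right; each codeword is recognised as soon as it completes (prefix code):
  1100→V | 101→U | 0→P | 101→U | 1100→V
Decoded message: VUPUV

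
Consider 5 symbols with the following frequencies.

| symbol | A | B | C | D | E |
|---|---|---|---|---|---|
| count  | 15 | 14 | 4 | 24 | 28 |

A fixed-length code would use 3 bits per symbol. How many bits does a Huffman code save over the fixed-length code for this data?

Fixed-length: 3 bits × 85 symbols = 255 bits.
Huffman merges:
merge C(4) and B(14): 18
merge A(15) and 18: 33
merge D(24) and E(28): 52
merge 33 and 52: 85
Huffman total = 18 + 33 + 52 + 85 = 188 bits.
Saving = 255 − 188 = 67 bits.

67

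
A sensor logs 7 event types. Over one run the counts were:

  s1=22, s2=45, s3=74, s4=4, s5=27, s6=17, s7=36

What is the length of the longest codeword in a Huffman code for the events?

4

Merge the two lowest-weight nodes at each step:
s4(4) + s6(17) → 21
21 + s1(22) → 43
s5(27) + s7(36) → 63
43 + s2(45) → 88
63 + s3(74) → 137
88 + 137 → 225
The rarest symbols sit at the bottom; the longest codeword is 4 bits.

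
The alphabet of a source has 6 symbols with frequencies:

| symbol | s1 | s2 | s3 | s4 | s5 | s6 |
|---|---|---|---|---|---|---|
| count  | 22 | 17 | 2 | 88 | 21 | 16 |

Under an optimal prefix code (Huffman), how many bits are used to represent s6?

4

Huffman merges, smallest pair first:
merge s3(2) and s6(16): 18
merge s2(17) and 18: 35
merge s5(21) and s1(22): 43
merge 35 and 43: 78
merge 78 and s4(88): 166
s6 sits 4 levels below the root, so its codeword is 4 bits.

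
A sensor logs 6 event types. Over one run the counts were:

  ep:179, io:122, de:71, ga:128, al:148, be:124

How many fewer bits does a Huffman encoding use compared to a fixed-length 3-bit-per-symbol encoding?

327

Fixed-length: 3 bits × 772 symbols = 2316 bits.
Huffman merges:
combine de(71), io(122) → 193
combine be(124), ga(128) → 252
combine al(148), ep(179) → 327
combine 193, 252 → 445
combine 327, 445 → 772
Huffman total = 193 + 252 + 327 + 445 + 772 = 1989 bits.
Saving = 2316 − 1989 = 327 bits.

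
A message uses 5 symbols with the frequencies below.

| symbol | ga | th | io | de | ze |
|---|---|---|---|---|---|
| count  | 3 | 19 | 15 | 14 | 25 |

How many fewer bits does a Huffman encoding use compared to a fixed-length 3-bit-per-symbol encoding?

Fixed-length: 3 bits × 76 symbols = 228 bits.
Huffman merges:
combine ga(3), de(14) → 17
combine io(15), 17 → 32
combine th(19), ze(25) → 44
combine 32, 44 → 76
Huffman total = 17 + 32 + 44 + 76 = 169 bits.
Saving = 228 − 169 = 59 bits.

59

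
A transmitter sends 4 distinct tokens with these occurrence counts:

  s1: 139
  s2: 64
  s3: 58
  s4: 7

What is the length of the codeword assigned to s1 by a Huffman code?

1

Huffman merges, smallest pair first:
merge s4(7) and s3(58): 65
merge s2(64) and 65: 129
merge 129 and s1(139): 268
s1 is merged only at the final step, so code length = 1.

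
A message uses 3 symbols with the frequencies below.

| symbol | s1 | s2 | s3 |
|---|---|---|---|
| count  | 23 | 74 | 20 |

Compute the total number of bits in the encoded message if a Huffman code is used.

160

Greedily combine the two least-frequent nodes:
combine s3(20), s1(23) → 43
combine 43, s2(74) → 117
Each symbol's bit-cost is frequency × depth; summing gives 160 bits (equivalently 43 + 117).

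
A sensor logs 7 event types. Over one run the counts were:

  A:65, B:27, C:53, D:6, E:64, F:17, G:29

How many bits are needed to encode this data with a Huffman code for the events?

Build the Huffman tree bottom-up:
combine D(6), F(17) → 23
combine 23, B(27) → 50
combine G(29), 50 → 79
combine C(53), E(64) → 117
combine A(65), 79 → 144
combine 117, 144 → 261
The encoded length is the sum of every internal node's weight: 23 + 50 + 79 + 117 + 144 + 261 = 674 bits.

674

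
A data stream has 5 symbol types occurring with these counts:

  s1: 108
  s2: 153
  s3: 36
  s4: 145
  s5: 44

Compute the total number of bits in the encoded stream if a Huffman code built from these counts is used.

1052

Greedily combine the two least-frequent nodes:
s3(36) + s5(44) → 80
80 + s1(108) → 188
s4(145) + s2(153) → 298
188 + 298 → 486
The encoded length is the sum of every internal node's weight: 80 + 188 + 298 + 486 = 1052 bits.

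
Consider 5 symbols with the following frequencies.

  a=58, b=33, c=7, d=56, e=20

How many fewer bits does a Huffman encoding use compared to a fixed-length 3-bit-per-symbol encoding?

147

Fixed-length: 3 bits × 174 symbols = 522 bits.
Huffman merges:
merge c(7) and e(20): 27
merge 27 and b(33): 60
merge d(56) and a(58): 114
merge 60 and 114: 174
Huffman total = 27 + 60 + 114 + 174 = 375 bits.
Saving = 522 − 375 = 147 bits.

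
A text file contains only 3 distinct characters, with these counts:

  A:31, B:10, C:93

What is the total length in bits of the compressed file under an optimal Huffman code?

175

Merge the two smallest weights repeatedly:
combine B(10), A(31) → 41
combine 41, C(93) → 134
The encoded length is the sum of every internal node's weight: 41 + 134 = 175 bits.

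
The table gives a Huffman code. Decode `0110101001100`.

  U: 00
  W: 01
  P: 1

WPWWUPPU

Read left to right; each codeword is recognised as soon as it completes (prefix code):
  01→W | 1→P | 01→W | 01→W | 00→U | 1→P | 1→P | 00→U
Decoded message: WPWWUPPU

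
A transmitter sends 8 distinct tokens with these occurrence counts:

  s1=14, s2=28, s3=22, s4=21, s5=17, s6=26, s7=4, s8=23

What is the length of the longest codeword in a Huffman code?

4

Merge the two lowest-weight nodes at each step:
s7(4) + s1(14) → 18
s5(17) + 18 → 35
s4(21) + s3(22) → 43
s8(23) + s6(26) → 49
s2(28) + 35 → 63
43 + 49 → 92
63 + 92 → 155
Maximum depth reached is 4.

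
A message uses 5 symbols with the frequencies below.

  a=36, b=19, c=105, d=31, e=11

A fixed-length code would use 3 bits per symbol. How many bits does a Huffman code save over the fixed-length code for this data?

Fixed-length: 3 bits × 202 symbols = 606 bits.
Huffman merges:
merge e(11) and b(19): 30
merge 30 and d(31): 61
merge a(36) and 61: 97
merge 97 and c(105): 202
Huffman total = 30 + 61 + 97 + 202 = 390 bits.
Saving = 606 − 390 = 216 bits.

216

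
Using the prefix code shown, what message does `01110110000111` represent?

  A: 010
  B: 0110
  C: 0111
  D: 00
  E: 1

Read left to right; each codeword is recognised as soon as it completes (prefix code):
  0111→C | 0110→B | 00→D | 0111→C
Decoded message: CBDC

CBDC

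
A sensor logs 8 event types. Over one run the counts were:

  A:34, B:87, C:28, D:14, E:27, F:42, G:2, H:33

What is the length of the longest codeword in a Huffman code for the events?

Merge the two lowest-weight nodes at each step:
G(2) + D(14) → 16
16 + E(27) → 43
C(28) + H(33) → 61
A(34) + F(42) → 76
43 + 61 → 104
76 + B(87) → 163
104 + 163 → 267
The first pair merged (G, D) ends up deepest, at depth 4.

4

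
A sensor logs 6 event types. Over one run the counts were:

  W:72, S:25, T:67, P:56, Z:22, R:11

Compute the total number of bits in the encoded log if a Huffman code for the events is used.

597

Greedily combine the two least-frequent nodes:
R(11) + Z(22) → 33
S(25) + 33 → 58
P(56) + 58 → 114
T(67) + W(72) → 139
114 + 139 → 253
Total encoded bits = sum of merged weights = 33 + 58 + 114 + 139 + 253 = 597.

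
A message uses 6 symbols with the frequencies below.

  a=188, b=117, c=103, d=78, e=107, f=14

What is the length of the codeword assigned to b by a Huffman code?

2

Build the tree from the bottom:
combine f(14), d(78) → 92
combine 92, c(103) → 195
combine e(107), b(117) → 224
combine a(188), 195 → 383
combine 224, 383 → 607
b's leaf is at depth 2, giving a 2-bit codeword.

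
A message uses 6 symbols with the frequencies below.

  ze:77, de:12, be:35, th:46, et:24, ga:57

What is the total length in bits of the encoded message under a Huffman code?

Build the Huffman tree bottom-up:
merge de(12) and et(24): 36
merge be(35) and 36: 71
merge th(46) and ga(57): 103
merge 71 and ze(77): 148
merge 103 and 148: 251
Each symbol's bit-cost is frequency × depth; summing gives 609 bits (equivalently 36 + 71 + 103 + 148 + 251).

609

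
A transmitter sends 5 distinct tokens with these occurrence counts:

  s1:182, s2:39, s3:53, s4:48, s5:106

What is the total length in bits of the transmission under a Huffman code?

901

Greedily combine the two least-frequent nodes:
combine s2(39), s4(48) → 87
combine s3(53), 87 → 140
combine s5(106), 140 → 246
combine s1(182), 246 → 428
Each symbol's bit-cost is frequency × depth; summing gives 901 bits (equivalently 87 + 140 + 246 + 428).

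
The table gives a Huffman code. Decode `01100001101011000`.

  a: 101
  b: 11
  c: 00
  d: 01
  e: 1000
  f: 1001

dedade

Read left to right; each codeword is recognised as soon as it completes (prefix code):
  01→d | 1000→e | 01→d | 101→a | 01→d | 1000→e
Decoded message: dedade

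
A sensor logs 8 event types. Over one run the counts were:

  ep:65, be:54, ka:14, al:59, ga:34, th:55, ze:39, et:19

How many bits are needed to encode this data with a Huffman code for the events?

985

Build the Huffman tree bottom-up:
ka(14) + et(19) → 33
33 + ga(34) → 67
ze(39) + be(54) → 93
th(55) + al(59) → 114
ep(65) + 67 → 132
93 + 114 → 207
132 + 207 → 339
The encoded length is the sum of every internal node's weight: 33 + 67 + 93 + 114 + 132 + 207 + 339 = 985 bits.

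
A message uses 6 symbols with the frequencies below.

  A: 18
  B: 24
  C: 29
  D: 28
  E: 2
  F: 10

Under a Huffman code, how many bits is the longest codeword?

4

Merge the two lowest-weight nodes at each step:
combine E(2), F(10) → 12
combine 12, A(18) → 30
combine B(24), D(28) → 52
combine C(29), 30 → 59
combine 52, 59 → 111
The first pair merged (E, F) ends up deepest, at depth 4.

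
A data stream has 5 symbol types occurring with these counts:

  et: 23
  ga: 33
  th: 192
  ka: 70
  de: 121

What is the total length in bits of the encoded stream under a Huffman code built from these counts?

868

Greedily combine the two least-frequent nodes:
merge et(23) and ga(33): 56
merge 56 and ka(70): 126
merge de(121) and 126: 247
merge th(192) and 247: 439
Each symbol's bit-cost is frequency × depth; summing gives 868 bits (equivalently 56 + 126 + 247 + 439).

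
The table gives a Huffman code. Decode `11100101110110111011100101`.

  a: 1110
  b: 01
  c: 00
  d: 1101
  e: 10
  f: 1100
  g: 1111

abbdeaabb

Read left to right; each codeword is recognised as soon as it completes (prefix code):
  1110→a | 01→b | 01→b | 1101→d | 10→e | 1110→a | 1110→a | 01→b | 01→b
Decoded message: abbdeaabb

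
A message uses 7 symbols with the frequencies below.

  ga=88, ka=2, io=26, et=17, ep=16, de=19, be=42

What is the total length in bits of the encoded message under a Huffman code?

Build the Huffman tree bottom-up:
combine ka(2), ep(16) → 18
combine et(17), 18 → 35
combine de(19), io(26) → 45
combine 35, be(42) → 77
combine 45, 77 → 122
combine ga(88), 122 → 210
Each symbol's bit-cost is frequency × depth; summing gives 507 bits (equivalently 18 + 35 + 45 + 77 + 122 + 210).

507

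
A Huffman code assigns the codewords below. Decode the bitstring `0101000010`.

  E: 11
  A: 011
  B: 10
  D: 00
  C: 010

CBDC

Read left to right; each codeword is recognised as soon as it completes (prefix code):
  010→C | 10→B | 00→D | 010→C
Decoded message: CBDC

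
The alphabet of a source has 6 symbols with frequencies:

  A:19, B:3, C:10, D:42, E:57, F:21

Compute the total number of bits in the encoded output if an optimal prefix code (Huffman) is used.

345

Greedily combine the two least-frequent nodes:
combine B(3), C(10) → 13
combine 13, A(19) → 32
combine F(21), 32 → 53
combine D(42), 53 → 95
combine E(57), 95 → 152
Each symbol's bit-cost is frequency × depth; summing gives 345 bits (equivalently 13 + 32 + 53 + 95 + 152).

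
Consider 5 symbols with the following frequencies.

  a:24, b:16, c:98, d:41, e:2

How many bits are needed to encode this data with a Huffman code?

324

Merge the two smallest weights repeatedly:
e(2) + b(16) → 18
18 + a(24) → 42
d(41) + 42 → 83
83 + c(98) → 181
Each symbol's bit-cost is frequency × depth; summing gives 324 bits (equivalently 18 + 42 + 83 + 181).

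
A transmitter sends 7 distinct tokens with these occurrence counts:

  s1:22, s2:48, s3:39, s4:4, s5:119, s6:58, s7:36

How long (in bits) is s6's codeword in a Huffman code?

2

Build the tree from the bottom:
combine s4(4), s1(22) → 26
combine 26, s7(36) → 62
combine s3(39), s2(48) → 87
combine s6(58), 62 → 120
combine 87, s5(119) → 206
combine 120, 206 → 326
s6 sits 2 levels below the root, so its codeword is 2 bits.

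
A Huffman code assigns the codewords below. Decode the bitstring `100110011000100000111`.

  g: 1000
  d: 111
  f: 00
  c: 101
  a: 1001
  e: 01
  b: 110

Read left to right; each codeword is recognised as soon as it completes (prefix code):
  1001→a | 1001→a | 1000→g | 1000→g | 00→f | 111→d
Decoded message: aaggfd

aaggfd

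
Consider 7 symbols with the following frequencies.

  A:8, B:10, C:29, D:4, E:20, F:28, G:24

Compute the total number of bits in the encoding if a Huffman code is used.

Greedily combine the two least-frequent nodes:
D(4) + A(8) → 12
B(10) + 12 → 22
E(20) + 22 → 42
G(24) + F(28) → 52
C(29) + 42 → 71
52 + 71 → 123
Total encoded bits = sum of merged weights = 12 + 22 + 42 + 52 + 71 + 123 = 322.

322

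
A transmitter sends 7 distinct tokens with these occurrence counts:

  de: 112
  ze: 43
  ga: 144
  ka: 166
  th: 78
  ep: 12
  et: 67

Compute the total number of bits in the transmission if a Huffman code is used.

Build the Huffman tree bottom-up:
ep(12) + ze(43) → 55
55 + et(67) → 122
th(78) + de(112) → 190
122 + ga(144) → 266
ka(166) + 190 → 356
266 + 356 → 622
The encoded length is the sum of every internal node's weight: 55 + 122 + 190 + 266 + 356 + 622 = 1611 bits.

1611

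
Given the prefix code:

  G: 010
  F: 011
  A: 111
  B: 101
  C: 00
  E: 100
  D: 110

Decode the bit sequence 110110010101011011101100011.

Read left to right; each codeword is recognised as soon as it completes (prefix code):
  110→D | 110→D | 010→G | 101→B | 011→F | 011→F | 101→B | 100→E | 011→F
Decoded message: DDGBFFBEF

DDGBFFBEF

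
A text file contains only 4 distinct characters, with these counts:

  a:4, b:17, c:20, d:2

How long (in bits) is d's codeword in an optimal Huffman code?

3

Huffman merges, smallest pair first:
merge d(2) and a(4): 6
merge 6 and b(17): 23
merge c(20) and 23: 43
d sits 3 levels below the root, so its codeword is 3 bits.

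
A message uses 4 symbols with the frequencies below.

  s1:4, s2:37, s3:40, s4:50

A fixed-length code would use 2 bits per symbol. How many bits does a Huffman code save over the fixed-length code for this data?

Fixed-length: 2 bits × 131 symbols = 262 bits.
Huffman merges:
merge s1(4) and s2(37): 41
merge s3(40) and 41: 81
merge s4(50) and 81: 131
Huffman total = 41 + 81 + 131 = 253 bits.
Saving = 262 − 253 = 9 bits.

9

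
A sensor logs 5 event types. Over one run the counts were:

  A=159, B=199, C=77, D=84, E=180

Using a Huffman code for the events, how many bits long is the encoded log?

1559

Build the Huffman tree bottom-up:
combine C(77), D(84) → 161
combine A(159), 161 → 320
combine E(180), B(199) → 379
combine 320, 379 → 699
Each symbol's bit-cost is frequency × depth; summing gives 1559 bits (equivalently 161 + 320 + 379 + 699).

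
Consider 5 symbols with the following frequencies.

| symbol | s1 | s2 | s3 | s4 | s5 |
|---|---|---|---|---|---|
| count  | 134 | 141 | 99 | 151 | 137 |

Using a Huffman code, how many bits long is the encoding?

Greedily combine the two least-frequent nodes:
s3(99) + s1(134) → 233
s5(137) + s2(141) → 278
s4(151) + 233 → 384
278 + 384 → 662
Each symbol's bit-cost is frequency × depth; summing gives 1557 bits (equivalently 233 + 278 + 384 + 662).

1557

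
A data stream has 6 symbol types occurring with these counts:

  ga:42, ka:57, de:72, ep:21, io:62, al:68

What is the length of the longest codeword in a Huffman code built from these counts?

Merge the two lowest-weight nodes at each step:
combine ep(21), ga(42) → 63
combine ka(57), io(62) → 119
combine 63, al(68) → 131
combine de(72), 119 → 191
combine 131, 191 → 322
The first pair merged (ep, ga) ends up deepest, at depth 3.

3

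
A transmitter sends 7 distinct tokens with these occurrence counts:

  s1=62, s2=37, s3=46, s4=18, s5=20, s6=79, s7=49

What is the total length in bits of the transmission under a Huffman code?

Greedily combine the two least-frequent nodes:
combine s4(18), s5(20) → 38
combine s2(37), 38 → 75
combine s3(46), s7(49) → 95
combine s1(62), 75 → 137
combine s6(79), 95 → 174
combine 137, 174 → 311
Total encoded bits = sum of merged weights = 38 + 75 + 95 + 137 + 174 + 311 = 830.

830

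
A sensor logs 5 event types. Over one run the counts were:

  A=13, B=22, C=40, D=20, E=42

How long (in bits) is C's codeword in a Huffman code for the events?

2

Huffman merges, smallest pair first:
combine A(13), D(20) → 33
combine B(22), 33 → 55
combine C(40), E(42) → 82
combine 55, 82 → 137
The subtree containing C is merged 2 times, so code length = 2.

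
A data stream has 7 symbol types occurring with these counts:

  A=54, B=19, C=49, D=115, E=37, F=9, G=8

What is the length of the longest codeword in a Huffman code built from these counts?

5

Merge the two lowest-weight nodes at each step:
G(8) + F(9) → 17
17 + B(19) → 36
36 + E(37) → 73
C(49) + A(54) → 103
73 + 103 → 176
D(115) + 176 → 291
The first pair merged (G, F) ends up deepest, at depth 5.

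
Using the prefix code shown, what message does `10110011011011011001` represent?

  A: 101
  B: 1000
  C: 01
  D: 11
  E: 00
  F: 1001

Read left to right; each codeword is recognised as soon as it completes (prefix code):
  101→A | 1001→F | 101→A | 101→A | 101→A | 1001→F
Decoded message: AFAAAF

AFAAAF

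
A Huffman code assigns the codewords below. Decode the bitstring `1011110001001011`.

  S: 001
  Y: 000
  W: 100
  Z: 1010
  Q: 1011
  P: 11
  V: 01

QPYWQ

Read left to right; each codeword is recognised as soon as it completes (prefix code):
  1011→Q | 11→P | 000→Y | 100→W | 1011→Q
Decoded message: QPYWQ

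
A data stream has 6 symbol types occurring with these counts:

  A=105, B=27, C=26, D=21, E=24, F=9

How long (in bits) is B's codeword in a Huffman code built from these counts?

3

Huffman merges, smallest pair first:
combine F(9), D(21) → 30
combine E(24), C(26) → 50
combine B(27), 30 → 57
combine 50, 57 → 107
combine A(105), 107 → 212
B's leaf is at depth 3, giving a 3-bit codeword.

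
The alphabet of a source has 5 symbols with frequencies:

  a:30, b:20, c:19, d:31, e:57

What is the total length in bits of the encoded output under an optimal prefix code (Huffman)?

Merge the two smallest weights repeatedly:
combine c(19), b(20) → 39
combine a(30), d(31) → 61
combine 39, e(57) → 96
combine 61, 96 → 157
Total encoded bits = sum of merged weights = 39 + 61 + 96 + 157 = 353.

353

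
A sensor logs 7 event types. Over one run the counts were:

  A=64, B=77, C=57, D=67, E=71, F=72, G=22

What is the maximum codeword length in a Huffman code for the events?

3

Merge the two lowest-weight nodes at each step:
combine G(22), C(57) → 79
combine A(64), D(67) → 131
combine E(71), F(72) → 143
combine B(77), 79 → 156
combine 131, 143 → 274
combine 156, 274 → 430
Maximum depth reached is 3.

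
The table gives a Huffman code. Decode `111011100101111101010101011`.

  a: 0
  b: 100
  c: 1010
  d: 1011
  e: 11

edbdeccd

Read left to right; each codeword is recognised as soon as it completes (prefix code):
  11→e | 1011→d | 100→b | 1011→d | 11→e | 1010→c | 1010→c | 1011→d
Decoded message: edbdeccd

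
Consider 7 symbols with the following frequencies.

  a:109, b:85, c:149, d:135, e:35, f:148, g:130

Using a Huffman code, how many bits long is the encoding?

2196

Build the Huffman tree bottom-up:
e(35) + b(85) → 120
a(109) + 120 → 229
g(130) + d(135) → 265
f(148) + c(149) → 297
229 + 265 → 494
297 + 494 → 791
Total encoded bits = sum of merged weights = 120 + 229 + 265 + 297 + 494 + 791 = 2196.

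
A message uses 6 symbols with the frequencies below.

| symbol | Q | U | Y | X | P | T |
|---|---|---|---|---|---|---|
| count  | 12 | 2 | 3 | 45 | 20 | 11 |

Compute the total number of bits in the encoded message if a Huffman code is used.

Merge the two smallest weights repeatedly:
combine U(2), Y(3) → 5
combine 5, T(11) → 16
combine Q(12), 16 → 28
combine P(20), 28 → 48
combine X(45), 48 → 93
Total encoded bits = sum of merged weights = 5 + 16 + 28 + 48 + 93 = 190.

190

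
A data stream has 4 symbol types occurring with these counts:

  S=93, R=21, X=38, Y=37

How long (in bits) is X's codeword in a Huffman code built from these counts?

2

Build the tree from the bottom:
R(21) + Y(37) → 58
X(38) + 58 → 96
S(93) + 96 → 189
The subtree containing X is merged 2 times, so code length = 2.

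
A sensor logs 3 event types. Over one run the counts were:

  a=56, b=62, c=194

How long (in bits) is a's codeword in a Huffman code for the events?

2

Build the tree from the bottom:
combine a(56), b(62) → 118
combine 118, c(194) → 312
The subtree containing a is merged 2 times, so code length = 2.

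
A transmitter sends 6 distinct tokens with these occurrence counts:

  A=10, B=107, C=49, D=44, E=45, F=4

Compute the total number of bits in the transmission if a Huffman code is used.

577

Greedily combine the two least-frequent nodes:
F(4) + A(10) → 14
14 + D(44) → 58
E(45) + C(49) → 94
58 + 94 → 152
B(107) + 152 → 259
The encoded length is the sum of every internal node's weight: 14 + 58 + 94 + 152 + 259 = 577 bits.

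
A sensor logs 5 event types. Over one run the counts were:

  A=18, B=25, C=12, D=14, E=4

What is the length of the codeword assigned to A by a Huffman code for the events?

2

Build the tree from the bottom:
combine E(4), C(12) → 16
combine D(14), 16 → 30
combine A(18), B(25) → 43
combine 30, 43 → 73
A sits 2 levels below the root, so its codeword is 2 bits.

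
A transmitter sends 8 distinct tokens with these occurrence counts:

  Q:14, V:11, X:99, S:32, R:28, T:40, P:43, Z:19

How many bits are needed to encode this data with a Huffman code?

784

Merge the two smallest weights repeatedly:
combine V(11), Q(14) → 25
combine Z(19), 25 → 44
combine R(28), S(32) → 60
combine T(40), P(43) → 83
combine 44, 60 → 104
combine 83, X(99) → 182
combine 104, 182 → 286
The encoded length is the sum of every internal node's weight: 25 + 44 + 60 + 83 + 104 + 182 + 286 = 784 bits.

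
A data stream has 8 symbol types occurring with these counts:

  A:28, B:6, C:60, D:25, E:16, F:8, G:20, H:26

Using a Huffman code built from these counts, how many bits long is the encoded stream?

Merge the two smallest weights repeatedly:
B(6) + F(8) → 14
14 + E(16) → 30
G(20) + D(25) → 45
H(26) + A(28) → 54
30 + 45 → 75
54 + C(60) → 114
75 + 114 → 189
Total encoded bits = sum of merged weights = 14 + 30 + 45 + 54 + 75 + 114 + 189 = 521.

521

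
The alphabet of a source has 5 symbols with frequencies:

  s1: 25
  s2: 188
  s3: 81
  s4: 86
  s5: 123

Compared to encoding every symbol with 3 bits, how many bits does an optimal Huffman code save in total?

397

Fixed-length: 3 bits × 503 symbols = 1509 bits.
Huffman merges:
merge s1(25) and s3(81): 106
merge s4(86) and 106: 192
merge s5(123) and s2(188): 311
merge 192 and 311: 503
Huffman total = 106 + 192 + 311 + 503 = 1112 bits.
Saving = 1509 − 1112 = 397 bits.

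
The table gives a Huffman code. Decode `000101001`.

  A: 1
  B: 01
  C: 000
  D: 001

Read left to right; each codeword is recognised as soon as it completes (prefix code):
  000→C | 1→A | 01→B | 001→D
Decoded message: CABD

CABD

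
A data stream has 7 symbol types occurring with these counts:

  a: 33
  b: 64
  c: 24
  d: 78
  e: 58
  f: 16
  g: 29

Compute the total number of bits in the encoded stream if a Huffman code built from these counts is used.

804

Merge the two smallest weights repeatedly:
merge f(16) and c(24): 40
merge g(29) and a(33): 62
merge 40 and e(58): 98
merge 62 and b(64): 126
merge d(78) and 98: 176
merge 126 and 176: 302
Each symbol's bit-cost is frequency × depth; summing gives 804 bits (equivalently 40 + 62 + 98 + 126 + 176 + 302).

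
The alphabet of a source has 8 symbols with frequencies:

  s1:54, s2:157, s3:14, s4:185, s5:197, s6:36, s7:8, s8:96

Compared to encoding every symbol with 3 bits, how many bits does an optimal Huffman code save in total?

347

Fixed-length: 3 bits × 747 symbols = 2241 bits.
Huffman merges:
merge s7(8) and s3(14): 22
merge 22 and s6(36): 58
merge s1(54) and 58: 112
merge s8(96) and 112: 208
merge s2(157) and s4(185): 342
merge s5(197) and 208: 405
merge 342 and 405: 747
Huffman total = 22 + 58 + 112 + 208 + 342 + 405 + 747 = 1894 bits.
Saving = 2241 − 1894 = 347 bits.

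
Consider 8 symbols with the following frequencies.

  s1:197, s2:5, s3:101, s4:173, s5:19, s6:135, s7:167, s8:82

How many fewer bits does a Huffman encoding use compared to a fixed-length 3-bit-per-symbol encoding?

240

Fixed-length: 3 bits × 879 symbols = 2637 bits.
Huffman merges:
merge s2(5) and s5(19): 24
merge 24 and s8(82): 106
merge s3(101) and 106: 207
merge s6(135) and s7(167): 302
merge s4(173) and s1(197): 370
merge 207 and 302: 509
merge 370 and 509: 879
Huffman total = 24 + 106 + 207 + 302 + 370 + 509 + 879 = 2397 bits.
Saving = 2637 − 2397 = 240 bits.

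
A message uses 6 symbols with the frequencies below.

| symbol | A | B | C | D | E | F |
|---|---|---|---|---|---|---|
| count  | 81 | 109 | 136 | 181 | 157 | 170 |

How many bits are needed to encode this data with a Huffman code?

2151

Greedily combine the two least-frequent nodes:
combine A(81), B(109) → 190
combine C(136), E(157) → 293
combine F(170), D(181) → 351
combine 190, 293 → 483
combine 351, 483 → 834
The encoded length is the sum of every internal node's weight: 190 + 293 + 351 + 483 + 834 = 2151 bits.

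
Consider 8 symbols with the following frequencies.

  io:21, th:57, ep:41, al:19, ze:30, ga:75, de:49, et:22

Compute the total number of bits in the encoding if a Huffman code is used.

902

Greedily combine the two least-frequent nodes:
al(19) + io(21) → 40
et(22) + ze(30) → 52
40 + ep(41) → 81
de(49) + 52 → 101
th(57) + ga(75) → 132
81 + 101 → 182
132 + 182 → 314
Total encoded bits = sum of merged weights = 40 + 52 + 81 + 101 + 132 + 182 + 314 = 902.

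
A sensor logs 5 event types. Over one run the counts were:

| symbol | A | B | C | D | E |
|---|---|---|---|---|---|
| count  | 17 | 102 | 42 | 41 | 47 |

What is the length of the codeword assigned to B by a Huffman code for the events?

1

Repeatedly merge the two smallest:
merge A(17) and D(41): 58
merge C(42) and E(47): 89
merge 58 and 89: 147
merge B(102) and 147: 249
B sits one level below the root: a 1-bit codeword.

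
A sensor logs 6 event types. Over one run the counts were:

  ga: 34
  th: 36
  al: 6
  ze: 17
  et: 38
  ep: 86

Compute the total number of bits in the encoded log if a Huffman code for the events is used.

502

Greedily combine the two least-frequent nodes:
al(6) + ze(17) → 23
23 + ga(34) → 57
th(36) + et(38) → 74
57 + 74 → 131
ep(86) + 131 → 217
Each symbol's bit-cost is frequency × depth; summing gives 502 bits (equivalently 23 + 57 + 74 + 131 + 217).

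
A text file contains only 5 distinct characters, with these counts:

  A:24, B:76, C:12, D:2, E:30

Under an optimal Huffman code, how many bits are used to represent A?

3

Repeatedly merge the two smallest:
combine D(2), C(12) → 14
combine 14, A(24) → 38
combine E(30), 38 → 68
combine 68, B(76) → 144
A sits 3 levels below the root, so its codeword is 3 bits.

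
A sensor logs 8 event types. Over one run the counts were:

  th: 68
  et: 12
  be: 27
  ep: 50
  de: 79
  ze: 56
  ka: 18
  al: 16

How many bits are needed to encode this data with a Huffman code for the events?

Greedily combine the two least-frequent nodes:
combine et(12), al(16) → 28
combine ka(18), be(27) → 45
combine 28, 45 → 73
combine ep(50), ze(56) → 106
combine th(68), 73 → 141
combine de(79), 106 → 185
combine 141, 185 → 326
The encoded length is the sum of every internal node's weight: 28 + 45 + 73 + 106 + 141 + 185 + 326 = 904 bits.

904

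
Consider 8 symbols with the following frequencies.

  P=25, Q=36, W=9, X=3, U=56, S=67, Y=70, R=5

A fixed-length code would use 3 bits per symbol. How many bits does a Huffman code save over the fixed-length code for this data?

126

Fixed-length: 3 bits × 271 symbols = 813 bits.
Huffman merges:
merge X(3) and R(5): 8
merge 8 and W(9): 17
merge 17 and P(25): 42
merge Q(36) and 42: 78
merge U(56) and S(67): 123
merge Y(70) and 78: 148
merge 123 and 148: 271
Huffman total = 8 + 17 + 42 + 78 + 123 + 148 + 271 = 687 bits.
Saving = 813 − 687 = 126 bits.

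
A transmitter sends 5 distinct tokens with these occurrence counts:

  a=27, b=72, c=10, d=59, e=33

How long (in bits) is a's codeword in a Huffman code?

4

Build the tree from the bottom:
merge c(10) and a(27): 37
merge e(33) and 37: 70
merge d(59) and 70: 129
merge b(72) and 129: 201
a's leaf is at depth 4, giving a 4-bit codeword.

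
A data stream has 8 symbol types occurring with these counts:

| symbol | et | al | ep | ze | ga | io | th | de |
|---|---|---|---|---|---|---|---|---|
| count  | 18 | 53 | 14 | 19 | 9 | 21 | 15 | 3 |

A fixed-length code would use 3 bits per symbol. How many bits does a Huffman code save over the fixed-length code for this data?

Fixed-length: 3 bits × 152 symbols = 456 bits.
Huffman merges:
merge de(3) and ga(9): 12
merge 12 and ep(14): 26
merge th(15) and et(18): 33
merge ze(19) and io(21): 40
merge 26 and 33: 59
merge 40 and al(53): 93
merge 59 and 93: 152
Huffman total = 12 + 26 + 33 + 40 + 59 + 93 + 152 = 415 bits.
Saving = 456 − 415 = 41 bits.

41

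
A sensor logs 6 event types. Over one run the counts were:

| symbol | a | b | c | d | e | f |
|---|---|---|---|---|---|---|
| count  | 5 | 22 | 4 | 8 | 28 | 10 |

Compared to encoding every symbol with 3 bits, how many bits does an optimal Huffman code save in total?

52

Fixed-length: 3 bits × 77 symbols = 231 bits.
Huffman merges:
c(4) + a(5) → 9
d(8) + 9 → 17
f(10) + 17 → 27
b(22) + 27 → 49
e(28) + 49 → 77
Huffman total = 9 + 17 + 27 + 49 + 77 = 179 bits.
Saving = 231 − 179 = 52 bits.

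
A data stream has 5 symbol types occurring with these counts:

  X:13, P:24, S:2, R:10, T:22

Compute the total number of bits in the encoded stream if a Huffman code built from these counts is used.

154

Merge the two smallest weights repeatedly:
combine S(2), R(10) → 12
combine 12, X(13) → 25
combine T(22), P(24) → 46
combine 25, 46 → 71
Each symbol's bit-cost is frequency × depth; summing gives 154 bits (equivalently 12 + 25 + 46 + 71).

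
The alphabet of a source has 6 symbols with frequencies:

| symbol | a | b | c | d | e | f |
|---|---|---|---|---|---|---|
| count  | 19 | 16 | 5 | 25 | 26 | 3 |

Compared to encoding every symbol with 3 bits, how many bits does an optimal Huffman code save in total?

62

Fixed-length: 3 bits × 94 symbols = 282 bits.
Huffman merges:
combine f(3), c(5) → 8
combine 8, b(16) → 24
combine a(19), 24 → 43
combine d(25), e(26) → 51
combine 43, 51 → 94
Huffman total = 8 + 24 + 43 + 51 + 94 = 220 bits.
Saving = 282 − 220 = 62 bits.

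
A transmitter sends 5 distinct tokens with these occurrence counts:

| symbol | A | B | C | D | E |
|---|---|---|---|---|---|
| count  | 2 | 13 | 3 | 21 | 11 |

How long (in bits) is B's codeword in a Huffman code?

Build the tree from the bottom:
A(2) + C(3) → 5
5 + E(11) → 16
B(13) + 16 → 29
D(21) + 29 → 50
B sits 2 levels below the root, so its codeword is 2 bits.

2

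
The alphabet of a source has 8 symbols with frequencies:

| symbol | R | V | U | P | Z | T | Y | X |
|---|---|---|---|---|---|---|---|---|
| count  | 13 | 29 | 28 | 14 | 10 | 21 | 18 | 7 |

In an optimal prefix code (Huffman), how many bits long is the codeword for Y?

3

Huffman merges, smallest pair first:
combine X(7), Z(10) → 17
combine R(13), P(14) → 27
combine 17, Y(18) → 35
combine T(21), 27 → 48
combine U(28), V(29) → 57
combine 35, 48 → 83
combine 57, 83 → 140
Y sits 3 levels below the root, so its codeword is 3 bits.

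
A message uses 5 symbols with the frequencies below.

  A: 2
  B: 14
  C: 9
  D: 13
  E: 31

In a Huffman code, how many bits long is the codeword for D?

3

Repeatedly merge the two smallest:
combine A(2), C(9) → 11
combine 11, D(13) → 24
combine B(14), 24 → 38
combine E(31), 38 → 69
The subtree containing D is merged 3 times, so code length = 3.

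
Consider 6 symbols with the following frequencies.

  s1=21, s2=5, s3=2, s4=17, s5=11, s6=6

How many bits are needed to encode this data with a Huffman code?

144

Merge the two smallest weights repeatedly:
merge s3(2) and s2(5): 7
merge s6(6) and 7: 13
merge s5(11) and 13: 24
merge s4(17) and s1(21): 38
merge 24 and 38: 62
The encoded length is the sum of every internal node's weight: 7 + 13 + 24 + 38 + 62 = 144 bits.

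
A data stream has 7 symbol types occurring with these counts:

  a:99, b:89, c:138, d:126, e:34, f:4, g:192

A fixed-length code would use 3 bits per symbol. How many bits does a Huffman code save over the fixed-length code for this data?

Fixed-length: 3 bits × 682 symbols = 2046 bits.
Huffman merges:
f(4) + e(34) → 38
38 + b(89) → 127
a(99) + d(126) → 225
127 + c(138) → 265
g(192) + 225 → 417
265 + 417 → 682
Huffman total = 38 + 127 + 225 + 265 + 417 + 682 = 1754 bits.
Saving = 2046 − 1754 = 292 bits.

292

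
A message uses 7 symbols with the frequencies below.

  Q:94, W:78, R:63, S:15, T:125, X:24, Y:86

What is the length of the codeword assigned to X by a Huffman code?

Huffman merges, smallest pair first:
combine S(15), X(24) → 39
combine 39, R(63) → 102
combine W(78), Y(86) → 164
combine Q(94), 102 → 196
combine T(125), 164 → 289
combine 196, 289 → 485
The subtree containing X is merged 4 times, so code length = 4.

4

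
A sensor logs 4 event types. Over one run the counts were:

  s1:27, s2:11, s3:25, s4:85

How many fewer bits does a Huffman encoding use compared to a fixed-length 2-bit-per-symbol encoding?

49

Fixed-length: 2 bits × 148 symbols = 296 bits.
Huffman merges:
merge s2(11) and s3(25): 36
merge s1(27) and 36: 63
merge 63 and s4(85): 148
Huffman total = 36 + 63 + 148 = 247 bits.
Saving = 296 − 247 = 49 bits.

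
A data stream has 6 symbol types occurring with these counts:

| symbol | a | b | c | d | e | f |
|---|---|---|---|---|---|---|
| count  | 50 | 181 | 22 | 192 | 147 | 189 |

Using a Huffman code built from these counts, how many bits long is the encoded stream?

Build the Huffman tree bottom-up:
combine c(22), a(50) → 72
combine 72, e(147) → 219
combine b(181), f(189) → 370
combine d(192), 219 → 411
combine 370, 411 → 781
Total encoded bits = sum of merged weights = 72 + 219 + 370 + 411 + 781 = 1853.

1853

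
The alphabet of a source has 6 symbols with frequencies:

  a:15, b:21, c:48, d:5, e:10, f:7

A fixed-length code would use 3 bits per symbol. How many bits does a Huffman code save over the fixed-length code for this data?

84

Fixed-length: 3 bits × 106 symbols = 318 bits.
Huffman merges:
combine d(5), f(7) → 12
combine e(10), 12 → 22
combine a(15), b(21) → 36
combine 22, 36 → 58
combine c(48), 58 → 106
Huffman total = 12 + 22 + 36 + 58 + 106 = 234 bits.
Saving = 318 − 234 = 84 bits.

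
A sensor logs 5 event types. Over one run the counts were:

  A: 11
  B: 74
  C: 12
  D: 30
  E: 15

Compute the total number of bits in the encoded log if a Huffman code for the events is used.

Merge the two smallest weights repeatedly:
merge A(11) and C(12): 23
merge E(15) and 23: 38
merge D(30) and 38: 68
merge 68 and B(74): 142
Each symbol's bit-cost is frequency × depth; summing gives 271 bits (equivalently 23 + 38 + 68 + 142).

271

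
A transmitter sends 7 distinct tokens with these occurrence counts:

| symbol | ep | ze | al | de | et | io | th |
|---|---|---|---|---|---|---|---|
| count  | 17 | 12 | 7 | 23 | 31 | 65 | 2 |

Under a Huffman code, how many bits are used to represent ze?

Build the tree from the bottom:
th(2) + al(7) → 9
9 + ze(12) → 21
ep(17) + 21 → 38
de(23) + et(31) → 54
38 + 54 → 92
io(65) + 92 → 157
ze sits 4 levels below the root, so its codeword is 4 bits.

4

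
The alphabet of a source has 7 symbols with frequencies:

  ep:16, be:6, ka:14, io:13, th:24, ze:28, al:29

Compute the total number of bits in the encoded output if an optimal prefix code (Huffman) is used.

352

Merge the two smallest weights repeatedly:
combine be(6), io(13) → 19
combine ka(14), ep(16) → 30
combine 19, th(24) → 43
combine ze(28), al(29) → 57
combine 30, 43 → 73
combine 57, 73 → 130
The encoded length is the sum of every internal node's weight: 19 + 30 + 43 + 57 + 73 + 130 = 352 bits.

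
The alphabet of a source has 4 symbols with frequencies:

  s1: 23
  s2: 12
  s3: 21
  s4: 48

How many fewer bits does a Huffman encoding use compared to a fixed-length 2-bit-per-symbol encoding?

Fixed-length: 2 bits × 104 symbols = 208 bits.
Huffman merges:
merge s2(12) and s3(21): 33
merge s1(23) and 33: 56
merge s4(48) and 56: 104
Huffman total = 33 + 56 + 104 = 193 bits.
Saving = 208 − 193 = 15 bits.

15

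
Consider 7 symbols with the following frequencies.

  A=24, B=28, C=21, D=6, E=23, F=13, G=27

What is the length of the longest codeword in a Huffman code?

4

Merge the two lowest-weight nodes at each step:
D(6) + F(13) → 19
19 + C(21) → 40
E(23) + A(24) → 47
G(27) + B(28) → 55
40 + 47 → 87
55 + 87 → 142
The first pair merged (D, F) ends up deepest, at depth 4.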